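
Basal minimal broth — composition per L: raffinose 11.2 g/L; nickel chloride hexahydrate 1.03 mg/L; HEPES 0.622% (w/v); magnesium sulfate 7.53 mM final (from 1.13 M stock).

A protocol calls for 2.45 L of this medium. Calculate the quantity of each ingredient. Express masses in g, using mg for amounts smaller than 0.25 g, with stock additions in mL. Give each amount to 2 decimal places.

raffinose 27.44 g; nickel chloride hexahydrate 2.52 mg; HEPES 15.24 g; magnesium sulfate 16.33 mL

Working volume: 2.45 L.
raffinose: 11.2 g/L × 2.45 L = 27.44 g
nickel chloride hexahydrate: 1.03 mg/L × 2.45 L = 2.52 mg
HEPES: 0.622% w/v = 6.22 g/L → 6.22 × 2.45 L = 15.24 g
magnesium sulfate: V = C2·V2/C1 = 7.53 mM × 2450 mL ÷ 1130 mM = 16.33 mL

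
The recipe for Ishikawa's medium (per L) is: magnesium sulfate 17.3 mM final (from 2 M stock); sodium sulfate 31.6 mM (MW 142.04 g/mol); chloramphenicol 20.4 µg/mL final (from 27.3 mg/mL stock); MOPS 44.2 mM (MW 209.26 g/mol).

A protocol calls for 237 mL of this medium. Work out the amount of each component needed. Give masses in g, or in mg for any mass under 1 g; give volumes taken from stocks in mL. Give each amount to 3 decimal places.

Target volume = 237 mL = 0.237 L.
magnesium sulfate: C1V1 = C2V2 → 17.3 mM × 237 mL ÷ 2000 mM = 2.050 mL
sodium sulfate: 31.6 mmol/L × 142.04 g/mol × 0.237 L ÷ 1000 = 1.064 g
chloramphenicol: V = C2·V2/C1 = 20.4 µg/mL × 237 mL ÷ 27300 µg/mL = 0.177 mL
MOPS: 44.2 mmol/L × 209.26 g/mol × 0.237 L ÷ 1000 = 2.192 g

magnesium sulfate 2.050 mL; sodium sulfate 1.064 g; chloramphenicol 0.177 mL; MOPS 2.192 g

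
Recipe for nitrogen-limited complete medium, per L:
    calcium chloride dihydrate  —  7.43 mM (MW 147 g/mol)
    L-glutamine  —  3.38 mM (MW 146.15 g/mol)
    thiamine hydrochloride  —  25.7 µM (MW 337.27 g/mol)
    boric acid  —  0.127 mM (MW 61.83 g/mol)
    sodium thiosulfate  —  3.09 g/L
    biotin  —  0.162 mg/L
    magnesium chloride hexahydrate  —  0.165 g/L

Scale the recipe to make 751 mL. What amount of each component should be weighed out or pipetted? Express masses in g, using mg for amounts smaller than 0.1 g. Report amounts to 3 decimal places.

Working volume: 751 mL = 0.751 L.
calcium chloride dihydrate: 7.43 mmol/L × 147 g/mol × 0.751 L ÷ 1000 = 0.820 g
L-glutamine: 3.38 mmol/L × 146.15 g/mol × 0.751 L ÷ 1000 = 0.371 g
thiamine hydrochloride: 25.7 µmol/L × 337.27 g/mol × 0.751 L ÷ 1000 = 6.510 mg
boric acid: 0.127 mmol/L × 61.83 mg/mmol × 0.751 L = 5.897 mg
sodium thiosulfate: 3.09 g/L × 0.751 L = 2.321 g
biotin: 0.162 mg/L × 0.751 L = 0.122 mg
magnesium chloride hexahydrate: 0.165 g/L × 0.751 L = 0.124 g

calcium chloride dihydrate 0.820 g; L-glutamine 0.371 g; thiamine hydrochloride 6.510 mg; boric acid 5.897 mg; sodium thiosulfate 2.321 g; biotin 0.122 mg; magnesium chloride hexahydrate 0.124 g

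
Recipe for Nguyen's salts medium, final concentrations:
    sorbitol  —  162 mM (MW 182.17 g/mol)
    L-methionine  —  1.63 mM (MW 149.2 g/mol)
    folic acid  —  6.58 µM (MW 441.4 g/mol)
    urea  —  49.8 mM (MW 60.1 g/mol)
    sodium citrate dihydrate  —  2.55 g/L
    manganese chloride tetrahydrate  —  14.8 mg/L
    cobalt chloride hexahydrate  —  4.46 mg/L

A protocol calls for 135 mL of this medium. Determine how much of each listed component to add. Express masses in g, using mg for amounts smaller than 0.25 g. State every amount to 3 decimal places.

Scale factor relative to 1 L: 0.135.
sorbitol: 162 mmol/L × 182.17 g/mol × 0.135 L ÷ 1000 = 3.984 g
L-methionine: 1.63 mmol/L × 149.2 mg/mmol × 0.135 L = 32.831 mg
folic acid: 6.58 µmol/L × 441.4 g/mol × 0.135 L ÷ 1000 = 0.392 mg
urea: 49.8 mmol/L × 60.1 g/mol × 0.135 L ÷ 1000 = 0.404 g
sodium citrate dihydrate: 2.55 g/L × 0.135 L = 0.344 g
manganese chloride tetrahydrate: 14.8 mg/L × 0.135 L = 1.998 mg
cobalt chloride hexahydrate: 4.46 mg/L × 0.135 L = 0.602 mg

sorbitol 3.984 g; L-methionine 32.831 mg; folic acid 0.392 mg; urea 0.404 g; sodium citrate dihydrate 0.344 g; manganese chloride tetrahydrate 1.998 mg; cobalt chloride hexahydrate 0.602 mg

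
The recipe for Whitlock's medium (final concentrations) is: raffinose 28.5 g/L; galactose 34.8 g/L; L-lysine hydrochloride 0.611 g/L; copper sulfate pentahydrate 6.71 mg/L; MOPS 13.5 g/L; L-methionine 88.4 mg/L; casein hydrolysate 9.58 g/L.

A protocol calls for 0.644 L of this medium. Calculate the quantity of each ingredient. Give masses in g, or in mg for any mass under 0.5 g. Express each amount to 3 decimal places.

raffinose 18.354 g; galactose 22.411 g; L-lysine hydrochloride 393.484 mg; copper sulfate pentahydrate 4.321 mg; MOPS 8.694 g; L-methionine 56.930 mg; casein hydrolysate 6.170 g

Working volume: 0.644 L.
raffinose: 28.5 g/L × 0.644 L = 18.354 g
galactose: 34.8 g/L × 0.644 L = 22.411 g
L-lysine hydrochloride: 0.611 g/L × 0.644 L = 0.393484 g = 393.484 mg
copper sulfate pentahydrate: 6.71 mg/L × 0.644 L = 4.321 mg
MOPS: 13.5 g/L × 0.644 L = 8.694 g
L-methionine: 88.4 mg/L × 0.644 L = 56.930 mg
casein hydrolysate: 9.58 g/L × 0.644 L = 6.170 g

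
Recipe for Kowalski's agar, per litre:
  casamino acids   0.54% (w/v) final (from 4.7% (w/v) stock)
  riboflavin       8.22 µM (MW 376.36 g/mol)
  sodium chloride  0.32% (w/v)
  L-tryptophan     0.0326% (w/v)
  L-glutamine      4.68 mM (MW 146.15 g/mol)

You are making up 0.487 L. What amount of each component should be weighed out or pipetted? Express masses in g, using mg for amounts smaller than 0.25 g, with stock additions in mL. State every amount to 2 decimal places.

casamino acids 55.95 mL; riboflavin 1.51 mg; sodium chloride 1.56 g; L-tryptophan 158.76 mg; L-glutamine 0.33 g

Working volume: 0.487 L.
casamino acids: dilute stock: 0.54% ÷ 4.7% × 487 mL = 55.95 mL
riboflavin: 8.22 µmol/L × 376.36 g/mol × 0.487 L ÷ 1000 = 1.51 mg
sodium chloride: 0.32 g per 100 mL × 487 mL ÷ 100 = 1.56 g
L-tryptophan: 0.0326% w/v = 0.326 g/L → 0.326 × 0.487 L = 0.158762 g = 158.76 mg
L-glutamine: 4.68 mmol/L × 146.15 g/mol × 0.487 L ÷ 1000 = 0.33 g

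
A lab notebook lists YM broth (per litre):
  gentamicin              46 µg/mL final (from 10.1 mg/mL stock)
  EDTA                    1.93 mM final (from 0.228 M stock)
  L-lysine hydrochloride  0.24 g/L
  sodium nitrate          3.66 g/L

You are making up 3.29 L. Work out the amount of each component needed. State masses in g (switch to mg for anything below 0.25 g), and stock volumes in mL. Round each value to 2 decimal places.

gentamicin 14.98 mL; EDTA 27.85 mL; L-lysine hydrochloride 0.79 g; sodium nitrate 12.04 g

Scale factor relative to 1 L: 3.29.
gentamicin: V = C2·V2/C1 = 46 µg/mL × 3290 mL ÷ 10100 µg/mL = 14.98 mL
EDTA: dilute stock: 1.93 mM × 3290 mL ÷ 228 mM = 27.85 mL
L-lysine hydrochloride: 0.24 g/L × 3.29 L = 0.79 g
sodium nitrate: 3.66 g/L × 3.29 L = 12.04 g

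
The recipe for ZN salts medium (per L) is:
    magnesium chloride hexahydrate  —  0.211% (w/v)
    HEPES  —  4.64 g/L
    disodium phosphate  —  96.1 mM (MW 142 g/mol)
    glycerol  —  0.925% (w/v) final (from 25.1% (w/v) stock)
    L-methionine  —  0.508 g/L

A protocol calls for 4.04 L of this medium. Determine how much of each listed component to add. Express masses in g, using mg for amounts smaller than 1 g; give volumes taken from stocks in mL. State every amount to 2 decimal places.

Scale factor relative to 1 L: 4.04.
magnesium chloride hexahydrate: 0.211 g per 100 mL × 4040 mL ÷ 100 = 8.52 g
HEPES: 4.64 g/L × 4.04 L = 18.75 g
disodium phosphate: 96.1 mmol/L × 142 g/mol × 4.04 L ÷ 1000 = 55.13 g
glycerol: dilute stock: 0.925% ÷ 25.1% × 4040 mL = 148.88 mL
L-methionine: 0.508 g/L × 4.04 L = 2.05 g

magnesium chloride hexahydrate 8.52 g; HEPES 18.75 g; disodium phosphate 55.13 g; glycerol 148.88 mL; L-methionine 2.05 g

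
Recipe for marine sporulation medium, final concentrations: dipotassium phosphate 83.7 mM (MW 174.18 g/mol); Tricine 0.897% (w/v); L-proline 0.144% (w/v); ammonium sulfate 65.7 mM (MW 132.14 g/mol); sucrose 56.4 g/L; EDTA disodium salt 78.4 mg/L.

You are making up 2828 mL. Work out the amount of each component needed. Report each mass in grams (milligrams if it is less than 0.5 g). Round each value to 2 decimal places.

dipotassium phosphate 41.23 g; Tricine 25.37 g; L-proline 4.07 g; ammonium sulfate 24.55 g; sucrose 159.50 g; EDTA disodium salt 221.72 mg

Working volume: 2828 mL = 2.828 L.
dipotassium phosphate: 83.7 mmol/L × 174.18 g/mol × 2.828 L ÷ 1000 = 41.23 g
Tricine: 0.897% w/v = 8.97 g/L → 8.97 × 2.828 L = 25.37 g
L-proline: 0.144% w/v = 1.44 g/L → 1.44 × 2.828 L = 4.07 g
ammonium sulfate: 65.7 mmol/L × 132.14 g/mol × 2.828 L ÷ 1000 = 24.55 g
sucrose: 56.4 g/L × 2.828 L = 159.50 g
EDTA disodium salt: 78.4 mg/L × 2.828 L = 221.72 mg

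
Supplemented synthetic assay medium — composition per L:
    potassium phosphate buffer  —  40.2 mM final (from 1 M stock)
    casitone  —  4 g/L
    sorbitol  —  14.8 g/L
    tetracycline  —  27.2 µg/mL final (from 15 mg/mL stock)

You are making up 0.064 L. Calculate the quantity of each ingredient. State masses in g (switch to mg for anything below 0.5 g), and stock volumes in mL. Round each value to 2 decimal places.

Working volume: 0.064 L.
potassium phosphate buffer: dilute stock: 40.2 mM × 64 mL ÷ 1000 mM = 2.57 mL
casitone: 4 g/L × 0.064 L = 0.256 g = 256.00 mg
sorbitol: 14.8 g/L × 0.064 L = 0.95 g
tetracycline: V = C2·V2/C1 = 27.2 µg/mL × 64 mL ÷ 15000 µg/mL = 0.12 mL

potassium phosphate buffer 2.57 mL; casitone 256.00 mg; sorbitol 0.95 g; tetracycline 0.12 mL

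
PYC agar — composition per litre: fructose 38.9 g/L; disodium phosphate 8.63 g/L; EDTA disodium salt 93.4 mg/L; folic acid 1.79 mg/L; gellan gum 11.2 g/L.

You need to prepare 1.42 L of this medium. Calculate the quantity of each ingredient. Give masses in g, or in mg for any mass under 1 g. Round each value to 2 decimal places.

fructose 55.24 g; disodium phosphate 12.25 g; EDTA disodium salt 132.63 mg; folic acid 2.54 mg; gellan gum 15.90 g

Scale factor relative to 1 L: 1.42.
fructose: 38.9 g/L × 1.42 L = 55.24 g
disodium phosphate: 8.63 g/L × 1.42 L = 12.25 g
EDTA disodium salt: 93.4 mg/L × 1.42 L = 132.63 mg
folic acid: 1.79 mg/L × 1.42 L = 2.54 mg
gellan gum: 11.2 g/L × 1.42 L = 15.90 g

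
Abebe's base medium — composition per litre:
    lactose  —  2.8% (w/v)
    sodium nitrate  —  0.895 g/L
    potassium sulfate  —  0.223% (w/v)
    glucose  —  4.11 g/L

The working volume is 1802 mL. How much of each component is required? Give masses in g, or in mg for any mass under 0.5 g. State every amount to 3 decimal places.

lactose 50.456 g; sodium nitrate 1.613 g; potassium sulfate 4.018 g; glucose 7.406 g

Target volume = 1802 mL = 1.802 L.
lactose: 2.8% w/v = 28 g/L → 28 × 1.802 L = 50.456 g
sodium nitrate: 0.895 g/L × 1.802 L = 1.613 g
potassium sulfate: 0.223 g per 100 mL × 1802 mL ÷ 100 = 4.018 g
glucose: 4.11 g/L × 1.802 L = 7.406 g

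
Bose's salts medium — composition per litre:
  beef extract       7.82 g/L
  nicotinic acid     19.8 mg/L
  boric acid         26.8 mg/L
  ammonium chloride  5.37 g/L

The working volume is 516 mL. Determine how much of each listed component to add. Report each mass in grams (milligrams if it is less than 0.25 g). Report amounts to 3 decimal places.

beef extract 4.035 g; nicotinic acid 10.217 mg; boric acid 13.829 mg; ammonium chloride 2.771 g

Target volume = 516 mL = 0.516 L.
beef extract: 7.82 g/L × 0.516 L = 4.035 g
nicotinic acid: 19.8 mg/L × 0.516 L = 10.217 mg
boric acid: 26.8 mg/L × 0.516 L = 13.829 mg
ammonium chloride: 5.37 g/L × 0.516 L = 2.771 g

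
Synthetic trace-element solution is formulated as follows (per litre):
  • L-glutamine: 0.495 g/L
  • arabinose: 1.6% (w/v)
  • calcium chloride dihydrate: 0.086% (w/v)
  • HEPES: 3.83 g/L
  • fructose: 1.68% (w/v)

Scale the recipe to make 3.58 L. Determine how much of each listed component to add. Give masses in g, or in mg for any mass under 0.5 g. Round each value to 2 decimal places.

L-glutamine 1.77 g; arabinose 57.28 g; calcium chloride dihydrate 3.08 g; HEPES 13.71 g; fructose 60.14 g

Working volume: 3.58 L.
L-glutamine: 0.495 g/L × 3.58 L = 1.77 g
arabinose: 1.6 g per 100 mL × 3580 mL ÷ 100 = 57.28 g
calcium chloride dihydrate: 0.086 g per 100 mL × 3580 mL ÷ 100 = 3.08 g
HEPES: 3.83 g/L × 3.58 L = 13.71 g
fructose: 1.68% w/v = 16.8 g/L → 16.8 × 3.58 L = 60.14 g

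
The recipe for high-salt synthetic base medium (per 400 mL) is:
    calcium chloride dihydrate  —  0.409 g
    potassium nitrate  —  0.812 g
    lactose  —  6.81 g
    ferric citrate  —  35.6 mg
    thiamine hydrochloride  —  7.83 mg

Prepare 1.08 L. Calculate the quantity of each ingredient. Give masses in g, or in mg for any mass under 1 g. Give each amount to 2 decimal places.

calcium chloride dihydrate 1.10 g; potassium nitrate 2.19 g; lactose 18.39 g; ferric citrate 96.12 mg; thiamine hydrochloride 21.14 mg

Ratio of target to recipe volume: 1080 / 400 = 2.7.
calcium chloride dihydrate: 0.409 g × (1080 mL / 400 mL) = 1.10 g
potassium nitrate: 0.812 g × (1080 mL / 400 mL) = 2.19 g
lactose: 6.81 g × (1080 mL / 400 mL) = 18.39 g
ferric citrate: 35.6 mg × (1080 mL / 400 mL) = 96.12 mg
thiamine hydrochloride: 7.83 mg × (1080 mL / 400 mL) = 21.14 mg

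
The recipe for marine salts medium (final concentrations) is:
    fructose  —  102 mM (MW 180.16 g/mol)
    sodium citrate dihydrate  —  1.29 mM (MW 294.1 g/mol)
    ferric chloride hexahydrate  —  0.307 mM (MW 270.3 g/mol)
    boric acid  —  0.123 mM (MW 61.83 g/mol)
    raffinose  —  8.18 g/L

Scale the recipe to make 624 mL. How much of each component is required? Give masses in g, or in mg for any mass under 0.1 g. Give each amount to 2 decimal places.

fructose 11.47 g; sodium citrate dihydrate 0.24 g; ferric chloride hexahydrate 51.78 mg; boric acid 4.75 mg; raffinose 5.10 g

Working volume: 624 mL = 0.624 L.
fructose: 102 mmol/L × 180.16 g/mol × 0.624 L ÷ 1000 = 11.47 g
sodium citrate dihydrate: 1.29 mmol/L × 294.1 g/mol × 0.624 L ÷ 1000 = 0.24 g
ferric chloride hexahydrate: 0.307 mmol/L × 270.3 mg/mmol × 0.624 L = 51.78 mg
boric acid: 0.123 mmol/L × 61.83 mg/mmol × 0.624 L = 4.75 mg
raffinose: 8.18 g/L × 0.624 L = 5.10 g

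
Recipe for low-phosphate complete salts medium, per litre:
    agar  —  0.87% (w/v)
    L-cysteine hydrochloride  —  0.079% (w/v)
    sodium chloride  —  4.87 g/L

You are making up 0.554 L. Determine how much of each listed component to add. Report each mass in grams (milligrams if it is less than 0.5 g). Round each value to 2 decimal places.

agar 4.82 g; L-cysteine hydrochloride 437.66 mg; sodium chloride 2.70 g

Working volume: 0.554 L.
agar: 0.87% w/v = 8.7 g/L → 8.7 × 0.554 L = 4.82 g
L-cysteine hydrochloride: 0.079% w/v = 0.79 g/L → 0.79 × 0.554 L = 0.43766 g = 437.66 mg
sodium chloride: 4.87 g/L × 0.554 L = 2.70 g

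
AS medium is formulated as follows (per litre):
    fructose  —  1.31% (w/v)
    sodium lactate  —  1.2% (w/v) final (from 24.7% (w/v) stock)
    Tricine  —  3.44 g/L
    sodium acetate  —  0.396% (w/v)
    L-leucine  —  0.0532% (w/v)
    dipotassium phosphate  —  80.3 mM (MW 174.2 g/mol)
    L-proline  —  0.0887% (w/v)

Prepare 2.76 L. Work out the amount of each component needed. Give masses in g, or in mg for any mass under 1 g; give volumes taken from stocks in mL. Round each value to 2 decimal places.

fructose 36.16 g; sodium lactate 134.09 mL; Tricine 9.49 g; sodium acetate 10.93 g; L-leucine 1.47 g; dipotassium phosphate 38.61 g; L-proline 2.45 g

Scale factor relative to 1 L: 2.76.
fructose: 1.31 g per 100 mL × 2760 mL ÷ 100 = 36.16 g
sodium lactate: V = C2·V2/C1 = 1.2% ÷ 24.7% × 2760 mL = 134.09 mL
Tricine: 3.44 g/L × 2.76 L = 9.49 g
sodium acetate: 0.396% w/v = 3.96 g/L → 3.96 × 2.76 L = 10.93 g
L-leucine: 0.0532 g per 100 mL × 2760 mL ÷ 100 = 1.47 g
dipotassium phosphate: 80.3 mmol/L × 174.2 g/mol × 2.76 L ÷ 1000 = 38.61 g
L-proline: 0.0887 g per 100 mL × 2760 mL ÷ 100 = 2.45 g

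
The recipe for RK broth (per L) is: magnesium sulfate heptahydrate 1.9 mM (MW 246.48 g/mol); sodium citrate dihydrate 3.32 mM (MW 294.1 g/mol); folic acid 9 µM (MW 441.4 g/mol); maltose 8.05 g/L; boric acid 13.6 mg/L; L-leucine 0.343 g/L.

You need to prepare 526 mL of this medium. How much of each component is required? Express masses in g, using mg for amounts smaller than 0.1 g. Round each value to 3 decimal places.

magnesium sulfate heptahydrate 0.246 g; sodium citrate dihydrate 0.514 g; folic acid 2.090 mg; maltose 4.234 g; boric acid 7.154 mg; L-leucine 0.180 g

Working volume: 526 mL = 0.526 L.
magnesium sulfate heptahydrate: 1.9 mmol/L × 246.48 g/mol × 0.526 L ÷ 1000 = 0.246 g
sodium citrate dihydrate: 3.32 mmol/L × 294.1 g/mol × 0.526 L ÷ 1000 = 0.514 g
folic acid: 9 µmol/L × 441.4 g/mol × 0.526 L ÷ 1000 = 2.090 mg
maltose: 8.05 g/L × 0.526 L = 4.234 g
boric acid: 13.6 mg/L × 0.526 L = 7.154 mg
L-leucine: 0.343 g/L × 0.526 L = 0.180 g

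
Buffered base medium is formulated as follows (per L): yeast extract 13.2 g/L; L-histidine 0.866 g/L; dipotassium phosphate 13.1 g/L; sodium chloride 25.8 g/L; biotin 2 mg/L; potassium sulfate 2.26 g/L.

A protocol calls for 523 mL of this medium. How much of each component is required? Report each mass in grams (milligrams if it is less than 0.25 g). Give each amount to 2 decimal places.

Scale factor relative to 1 L: 0.523.
yeast extract: 13.2 g/L × 0.523 L = 6.90 g
L-histidine: 0.866 g/L × 0.523 L = 0.45 g
dipotassium phosphate: 13.1 g/L × 0.523 L = 6.85 g
sodium chloride: 25.8 g/L × 0.523 L = 13.49 g
biotin: 2 mg/L × 0.523 L = 1.05 mg
potassium sulfate: 2.26 g/L × 0.523 L = 1.18 g

yeast extract 6.90 g; L-histidine 0.45 g; dipotassium phosphate 6.85 g; sodium chloride 13.49 g; biotin 1.05 mg; potassium sulfate 1.18 g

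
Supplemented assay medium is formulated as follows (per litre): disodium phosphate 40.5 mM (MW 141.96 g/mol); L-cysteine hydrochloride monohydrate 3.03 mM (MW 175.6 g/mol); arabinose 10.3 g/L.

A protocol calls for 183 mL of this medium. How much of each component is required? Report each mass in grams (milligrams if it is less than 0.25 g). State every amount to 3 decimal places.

disodium phosphate 1.052 g; L-cysteine hydrochloride monohydrate 97.368 mg; arabinose 1.885 g

Target volume = 183 mL = 0.183 L.
disodium phosphate: 40.5 mmol/L × 141.96 g/mol × 0.183 L ÷ 1000 = 1.052 g
L-cysteine hydrochloride monohydrate: 3.03 mmol/L × 175.6 mg/mmol × 0.183 L = 97.368 mg
arabinose: 10.3 g/L × 0.183 L = 1.885 g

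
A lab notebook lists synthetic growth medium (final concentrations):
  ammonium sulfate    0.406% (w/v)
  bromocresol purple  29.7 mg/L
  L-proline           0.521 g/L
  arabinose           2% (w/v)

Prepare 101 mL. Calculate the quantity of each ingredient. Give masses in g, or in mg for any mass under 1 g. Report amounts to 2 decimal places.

ammonium sulfate 410.06 mg; bromocresol purple 3.00 mg; L-proline 52.62 mg; arabinose 2.02 g

Working volume: 101 mL = 0.101 L.
ammonium sulfate: 0.406% w/v = 4.06 g/L → 4.06 × 0.101 L = 0.41006 g = 410.06 mg
bromocresol purple: 29.7 mg/L × 0.101 L = 3.00 mg
L-proline: 0.521 g/L × 0.101 L = 0.052621 g = 52.62 mg
arabinose: 2 g per 100 mL × 101 mL ÷ 100 = 2.02 g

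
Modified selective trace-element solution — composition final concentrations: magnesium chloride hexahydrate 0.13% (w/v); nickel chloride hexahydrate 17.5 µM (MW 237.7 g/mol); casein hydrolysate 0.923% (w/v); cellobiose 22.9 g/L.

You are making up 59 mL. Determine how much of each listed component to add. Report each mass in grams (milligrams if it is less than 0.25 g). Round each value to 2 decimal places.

Working volume: 59 mL = 0.059 L.
magnesium chloride hexahydrate: 0.13 g per 100 mL × 59 mL ÷ 100 = 0.0767 g = 76.70 mg
nickel chloride hexahydrate: 17.5 µmol/L × 237.7 g/mol × 0.059 L ÷ 1000 = 0.25 mg
casein hydrolysate: 0.923 g per 100 mL × 59 mL ÷ 100 = 0.54 g
cellobiose: 22.9 g/L × 0.059 L = 1.35 g

magnesium chloride hexahydrate 76.70 mg; nickel chloride hexahydrate 0.25 mg; casein hydrolysate 0.54 g; cellobiose 1.35 g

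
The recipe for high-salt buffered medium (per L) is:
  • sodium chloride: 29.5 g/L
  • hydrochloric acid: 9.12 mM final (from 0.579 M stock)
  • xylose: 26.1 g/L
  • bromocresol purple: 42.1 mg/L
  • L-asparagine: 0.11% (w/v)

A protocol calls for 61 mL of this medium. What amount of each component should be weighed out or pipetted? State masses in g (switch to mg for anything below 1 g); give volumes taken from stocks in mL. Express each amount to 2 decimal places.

sodium chloride 1.80 g; hydrochloric acid 0.96 mL; xylose 1.59 g; bromocresol purple 2.57 mg; L-asparagine 67.10 mg

Target volume = 61 mL = 0.061 L.
sodium chloride: 29.5 g/L × 0.061 L = 1.80 g
hydrochloric acid: C1V1 = C2V2 → 9.12 mM × 61 mL ÷ 579 mM = 0.96 mL
xylose: 26.1 g/L × 0.061 L = 1.59 g
bromocresol purple: 42.1 mg/L × 0.061 L = 2.57 mg
L-asparagine: 0.11% w/v = 1.1 g/L → 1.1 × 0.061 L = 0.0671 g = 67.10 mg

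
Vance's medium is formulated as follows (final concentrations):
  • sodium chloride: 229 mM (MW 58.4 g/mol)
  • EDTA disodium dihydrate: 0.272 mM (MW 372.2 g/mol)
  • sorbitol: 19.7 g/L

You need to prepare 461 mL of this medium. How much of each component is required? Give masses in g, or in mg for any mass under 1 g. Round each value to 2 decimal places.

sodium chloride 6.17 g; EDTA disodium dihydrate 46.67 mg; sorbitol 9.08 g

Working volume: 461 mL = 0.461 L.
sodium chloride: 229 mmol/L × 58.4 g/mol × 0.461 L ÷ 1000 = 6.17 g
EDTA disodium dihydrate: 0.272 mmol/L × 372.2 mg/mmol × 0.461 L = 46.67 mg
sorbitol: 19.7 g/L × 0.461 L = 9.08 g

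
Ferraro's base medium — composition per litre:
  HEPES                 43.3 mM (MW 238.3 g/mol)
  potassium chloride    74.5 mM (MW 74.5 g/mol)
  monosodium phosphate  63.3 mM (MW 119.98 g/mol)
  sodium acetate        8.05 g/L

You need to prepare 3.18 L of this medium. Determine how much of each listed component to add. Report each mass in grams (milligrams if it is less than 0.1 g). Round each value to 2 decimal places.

Working volume: 3.18 L.
HEPES: 43.3 mmol/L × 238.3 g/mol × 3.18 L ÷ 1000 = 32.81 g
potassium chloride: 74.5 mmol/L × 74.5 g/mol × 3.18 L ÷ 1000 = 17.65 g
monosodium phosphate: 63.3 mmol/L × 119.98 g/mol × 3.18 L ÷ 1000 = 24.15 g
sodium acetate: 8.05 g/L × 3.18 L = 25.60 g

HEPES 32.81 g; potassium chloride 17.65 g; monosodium phosphate 24.15 g; sodium acetate 25.60 g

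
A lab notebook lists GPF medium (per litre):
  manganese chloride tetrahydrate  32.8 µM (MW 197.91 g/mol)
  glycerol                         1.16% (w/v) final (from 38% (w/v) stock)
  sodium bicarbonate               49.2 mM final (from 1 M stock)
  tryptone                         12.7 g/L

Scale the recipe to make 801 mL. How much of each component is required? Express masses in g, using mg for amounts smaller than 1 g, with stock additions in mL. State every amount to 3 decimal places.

manganese chloride tetrahydrate 5.200 mg; glycerol 24.452 mL; sodium bicarbonate 39.409 mL; tryptone 10.173 g

Working volume: 801 mL = 0.801 L.
manganese chloride tetrahydrate: 32.8 µmol/L × 197.91 g/mol × 0.801 L ÷ 1000 = 5.200 mg
glycerol: C1V1 = C2V2 → 1.16% ÷ 38% × 801 mL = 24.452 mL
sodium bicarbonate: dilute stock: 49.2 mM × 801 mL ÷ 1000 mM = 39.409 mL
tryptone: 12.7 g/L × 0.801 L = 10.173 g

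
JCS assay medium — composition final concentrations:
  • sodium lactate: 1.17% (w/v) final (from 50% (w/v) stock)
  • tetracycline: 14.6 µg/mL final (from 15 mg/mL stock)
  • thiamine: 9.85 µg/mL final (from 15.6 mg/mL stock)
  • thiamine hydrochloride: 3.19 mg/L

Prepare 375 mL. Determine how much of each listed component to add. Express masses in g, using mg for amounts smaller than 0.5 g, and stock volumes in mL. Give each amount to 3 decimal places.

sodium lactate 8.775 mL; tetracycline 0.365 mL; thiamine 0.237 mL; thiamine hydrochloride 1.196 mg

Working volume: 375 mL = 0.375 L.
sodium lactate: dilute stock: 1.17% ÷ 50% × 375 mL = 8.775 mL
tetracycline: dilute stock: 14.6 µg/mL × 375 mL ÷ 15000 µg/mL = 0.365 mL
thiamine: V = C2·V2/C1 = 9.85 µg/mL × 375 mL ÷ 15600 µg/mL = 0.237 mL
thiamine hydrochloride: 3.19 mg/L × 0.375 L = 1.196 mg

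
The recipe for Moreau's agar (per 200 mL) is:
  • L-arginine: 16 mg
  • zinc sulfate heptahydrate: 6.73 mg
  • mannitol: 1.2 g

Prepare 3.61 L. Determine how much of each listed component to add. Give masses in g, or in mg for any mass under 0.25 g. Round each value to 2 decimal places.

Scale factor = 3610 mL / 200 mL = 18.05.
L-arginine: 16 mg × (3610 mL / 200 mL) = 288.8 mg = 0.29 g
zinc sulfate heptahydrate: 6.73 mg × (3610 mL / 200 mL) = 121.48 mg
mannitol: 1.2 g × (3610 mL / 200 mL) = 21.66 g

L-arginine 0.29 g; zinc sulfate heptahydrate 121.48 mg; mannitol 21.66 g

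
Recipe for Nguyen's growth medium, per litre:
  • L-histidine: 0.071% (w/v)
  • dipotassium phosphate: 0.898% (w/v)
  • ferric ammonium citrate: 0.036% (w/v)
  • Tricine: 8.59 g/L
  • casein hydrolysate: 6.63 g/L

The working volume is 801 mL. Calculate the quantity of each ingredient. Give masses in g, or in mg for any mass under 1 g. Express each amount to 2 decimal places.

L-histidine 568.71 mg; dipotassium phosphate 7.19 g; ferric ammonium citrate 288.36 mg; Tricine 6.88 g; casein hydrolysate 5.31 g

Scale factor relative to 1 L: 0.801.
L-histidine: 0.071 g per 100 mL × 801 mL ÷ 100 = 0.56871 g = 568.71 mg
dipotassium phosphate: 0.898 g per 100 mL × 801 mL ÷ 100 = 7.19 g
ferric ammonium citrate: 0.036 g per 100 mL × 801 mL ÷ 100 = 0.28836 g = 288.36 mg
Tricine: 8.59 g/L × 0.801 L = 6.88 g
casein hydrolysate: 6.63 g/L × 0.801 L = 5.31 g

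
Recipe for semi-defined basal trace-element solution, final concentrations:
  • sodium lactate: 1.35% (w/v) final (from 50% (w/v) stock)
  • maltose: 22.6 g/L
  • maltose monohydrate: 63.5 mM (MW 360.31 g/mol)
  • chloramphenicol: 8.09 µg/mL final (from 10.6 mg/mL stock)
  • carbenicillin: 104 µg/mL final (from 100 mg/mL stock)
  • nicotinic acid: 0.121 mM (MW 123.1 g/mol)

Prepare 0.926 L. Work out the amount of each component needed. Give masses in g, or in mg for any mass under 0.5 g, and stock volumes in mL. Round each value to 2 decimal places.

sodium lactate 25.00 mL; maltose 20.93 g; maltose monohydrate 21.19 g; chloramphenicol 0.71 mL; carbenicillin 0.96 mL; nicotinic acid 13.79 mg

Working volume: 0.926 L.
sodium lactate: C1V1 = C2V2 → 1.35% ÷ 50% × 926 mL = 25.00 mL
maltose: 22.6 g/L × 0.926 L = 20.93 g
maltose monohydrate: 63.5 mmol/L × 360.31 g/mol × 0.926 L ÷ 1000 = 21.19 g
chloramphenicol: C1V1 = C2V2 → 8.09 µg/mL × 926 mL ÷ 10600 µg/mL = 0.71 mL
carbenicillin: V = C2·V2/C1 = 104 µg/mL × 926 mL ÷ 100000 µg/mL = 0.96 mL
nicotinic acid: 0.121 mmol/L × 123.1 mg/mmol × 0.926 L = 13.79 mg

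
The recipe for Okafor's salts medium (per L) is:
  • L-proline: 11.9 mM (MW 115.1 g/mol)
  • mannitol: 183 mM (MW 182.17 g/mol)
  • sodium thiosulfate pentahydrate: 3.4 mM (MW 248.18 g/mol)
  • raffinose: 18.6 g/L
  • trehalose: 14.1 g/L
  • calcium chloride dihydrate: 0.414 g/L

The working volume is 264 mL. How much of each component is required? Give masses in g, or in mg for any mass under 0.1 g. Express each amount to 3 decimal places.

Scale factor relative to 1 L: 0.264.
L-proline: 11.9 mmol/L × 115.1 g/mol × 0.264 L ÷ 1000 = 0.362 g
mannitol: 183 mmol/L × 182.17 g/mol × 0.264 L ÷ 1000 = 8.801 g
sodium thiosulfate pentahydrate: 3.4 mmol/L × 248.18 g/mol × 0.264 L ÷ 1000 = 0.223 g
raffinose: 18.6 g/L × 0.264 L = 4.910 g
trehalose: 14.1 g/L × 0.264 L = 3.722 g
calcium chloride dihydrate: 0.414 g/L × 0.264 L = 0.109 g

L-proline 0.362 g; mannitol 8.801 g; sodium thiosulfate pentahydrate 0.223 g; raffinose 4.910 g; trehalose 3.722 g; calcium chloride dihydrate 0.109 g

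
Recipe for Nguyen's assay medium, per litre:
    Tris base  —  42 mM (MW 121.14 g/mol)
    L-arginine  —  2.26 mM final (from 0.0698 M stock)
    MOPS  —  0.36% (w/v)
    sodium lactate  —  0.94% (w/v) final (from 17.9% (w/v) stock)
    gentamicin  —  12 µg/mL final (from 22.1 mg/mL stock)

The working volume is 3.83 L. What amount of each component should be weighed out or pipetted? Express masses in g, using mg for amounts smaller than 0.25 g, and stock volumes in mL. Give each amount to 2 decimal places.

Tris base 19.49 g; L-arginine 124.01 mL; MOPS 13.79 g; sodium lactate 201.13 mL; gentamicin 2.08 mL

Working volume: 3.83 L.
Tris base: 42 mmol/L × 121.14 g/mol × 3.83 L ÷ 1000 = 19.49 g
L-arginine: V = C2·V2/C1 = 2.26 mM × 3830 mL ÷ 69.8 mM = 124.01 mL
MOPS: 0.36% w/v = 3.6 g/L → 3.6 × 3.83 L = 13.79 g
sodium lactate: V = C2·V2/C1 = 0.94% ÷ 17.9% × 3830 mL = 201.13 mL
gentamicin: C1V1 = C2V2 → 12 µg/mL × 3830 mL ÷ 22100 µg/mL = 2.08 mL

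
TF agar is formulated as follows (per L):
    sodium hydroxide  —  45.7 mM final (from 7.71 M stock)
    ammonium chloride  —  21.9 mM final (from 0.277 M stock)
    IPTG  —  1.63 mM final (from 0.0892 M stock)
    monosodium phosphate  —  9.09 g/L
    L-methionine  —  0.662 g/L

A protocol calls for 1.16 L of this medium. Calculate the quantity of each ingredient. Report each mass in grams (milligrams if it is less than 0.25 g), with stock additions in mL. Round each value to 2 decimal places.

sodium hydroxide 6.88 mL; ammonium chloride 91.71 mL; IPTG 21.20 mL; monosodium phosphate 10.54 g; L-methionine 0.77 g

Working volume: 1.16 L.
sodium hydroxide: C1V1 = C2V2 → 45.7 mM × 1160 mL ÷ 7710 mM = 6.88 mL
ammonium chloride: V = C2·V2/C1 = 21.9 mM × 1160 mL ÷ 277 mM = 91.71 mL
IPTG: C1V1 = C2V2 → 1.63 mM × 1160 mL ÷ 89.2 mM = 21.20 mL
monosodium phosphate: 9.09 g/L × 1.16 L = 10.54 g
L-methionine: 0.662 g/L × 1.16 L = 0.77 g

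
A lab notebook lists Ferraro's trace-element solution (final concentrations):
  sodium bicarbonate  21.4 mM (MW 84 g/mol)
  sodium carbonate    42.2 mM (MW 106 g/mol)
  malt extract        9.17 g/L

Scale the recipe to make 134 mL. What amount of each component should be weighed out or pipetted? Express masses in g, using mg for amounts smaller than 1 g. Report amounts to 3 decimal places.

Scale factor relative to 1 L: 0.134.
sodium bicarbonate: 21.4 mmol/L × 84 mg/mmol × 0.134 L = 240.878 mg
sodium carbonate: 42.2 mmol/L × 106 mg/mmol × 0.134 L = 599.409 mg
malt extract: 9.17 g/L × 0.134 L = 1.229 g

sodium bicarbonate 240.878 mg; sodium carbonate 599.409 mg; malt extract 1.229 g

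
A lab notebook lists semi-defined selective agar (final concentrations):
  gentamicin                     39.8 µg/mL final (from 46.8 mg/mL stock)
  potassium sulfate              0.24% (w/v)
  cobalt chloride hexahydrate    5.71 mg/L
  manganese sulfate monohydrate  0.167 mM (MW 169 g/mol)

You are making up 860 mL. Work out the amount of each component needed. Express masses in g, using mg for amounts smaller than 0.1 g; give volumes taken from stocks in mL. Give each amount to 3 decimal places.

gentamicin 0.731 mL; potassium sulfate 2.064 g; cobalt chloride hexahydrate 4.911 mg; manganese sulfate monohydrate 24.272 mg

Target volume = 860 mL = 0.86 L.
gentamicin: dilute stock: 39.8 µg/mL × 860 mL ÷ 46800 µg/mL = 0.731 mL
potassium sulfate: 0.24% w/v = 2.4 g/L → 2.4 × 0.86 L = 2.064 g
cobalt chloride hexahydrate: 5.71 mg/L × 0.86 L = 4.911 mg
manganese sulfate monohydrate: 0.167 mmol/L × 169 mg/mmol × 0.86 L = 24.272 mg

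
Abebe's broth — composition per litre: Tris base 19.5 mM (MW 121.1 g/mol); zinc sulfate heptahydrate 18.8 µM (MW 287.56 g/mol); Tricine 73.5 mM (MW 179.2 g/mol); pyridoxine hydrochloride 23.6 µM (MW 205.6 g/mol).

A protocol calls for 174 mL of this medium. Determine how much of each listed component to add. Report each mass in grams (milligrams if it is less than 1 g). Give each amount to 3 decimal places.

Working volume: 174 mL = 0.174 L.
Tris base: 19.5 mmol/L × 121.1 mg/mmol × 0.174 L = 410.892 mg
zinc sulfate heptahydrate: 18.8 µmol/L × 287.56 g/mol × 0.174 L ÷ 1000 = 0.941 mg
Tricine: 73.5 mmol/L × 179.2 g/mol × 0.174 L ÷ 1000 = 2.292 g
pyridoxine hydrochloride: 23.6 µmol/L × 205.6 g/mol × 0.174 L ÷ 1000 = 0.844 mg

Tris base 410.892 mg; zinc sulfate heptahydrate 0.941 mg; Tricine 2.292 g; pyridoxine hydrochloride 0.844 mg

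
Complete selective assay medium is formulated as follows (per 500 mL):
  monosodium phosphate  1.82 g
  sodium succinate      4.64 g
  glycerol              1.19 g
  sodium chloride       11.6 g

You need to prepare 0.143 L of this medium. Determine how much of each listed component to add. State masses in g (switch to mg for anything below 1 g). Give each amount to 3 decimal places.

monosodium phosphate 520.520 mg; sodium succinate 1.327 g; glycerol 340.340 mg; sodium chloride 3.318 g

Ratio of target to recipe volume: 143 / 500 = 0.286.
monosodium phosphate: 1.82 g × (143 mL / 500 mL) = 0.52052 g = 520.520 mg
sodium succinate: 4.64 g × (143 mL / 500 mL) = 1.327 g
glycerol: 1.19 g × (143 mL / 500 mL) = 0.34034 g = 340.340 mg
sodium chloride: 11.6 g × (143 mL / 500 mL) = 3.318 g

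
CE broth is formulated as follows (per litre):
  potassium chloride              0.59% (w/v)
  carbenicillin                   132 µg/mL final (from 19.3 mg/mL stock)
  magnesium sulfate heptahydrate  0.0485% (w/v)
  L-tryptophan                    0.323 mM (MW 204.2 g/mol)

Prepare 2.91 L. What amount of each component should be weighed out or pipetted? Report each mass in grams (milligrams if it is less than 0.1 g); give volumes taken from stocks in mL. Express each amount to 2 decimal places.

potassium chloride 17.17 g; carbenicillin 19.90 mL; magnesium sulfate heptahydrate 1.41 g; L-tryptophan 0.19 g

Scale factor relative to 1 L: 2.91.
potassium chloride: 0.59% w/v = 5.9 g/L → 5.9 × 2.91 L = 17.17 g
carbenicillin: V = C2·V2/C1 = 132 µg/mL × 2910 mL ÷ 19300 µg/mL = 19.90 mL
magnesium sulfate heptahydrate: 0.0485% w/v = 0.485 g/L → 0.485 × 2.91 L = 1.41 g
L-tryptophan: 0.323 mmol/L × 204.2 g/mol × 2.91 L ÷ 1000 = 0.19 g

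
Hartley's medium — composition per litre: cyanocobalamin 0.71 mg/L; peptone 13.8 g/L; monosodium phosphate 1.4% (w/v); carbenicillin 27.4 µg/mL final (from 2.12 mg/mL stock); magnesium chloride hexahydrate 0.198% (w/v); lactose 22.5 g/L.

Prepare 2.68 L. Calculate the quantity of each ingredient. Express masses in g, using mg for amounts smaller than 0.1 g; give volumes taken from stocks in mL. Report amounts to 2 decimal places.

Working volume: 2.68 L.
cyanocobalamin: 0.71 mg/L × 2.68 L = 1.90 mg
peptone: 13.8 g/L × 2.68 L = 36.98 g
monosodium phosphate: 1.4% w/v = 14 g/L → 14 × 2.68 L = 37.52 g
carbenicillin: dilute stock: 27.4 µg/mL × 2680 mL ÷ 2120 µg/mL = 34.64 mL
magnesium chloride hexahydrate: 0.198% w/v = 1.98 g/L → 1.98 × 2.68 L = 5.31 g
lactose: 22.5 g/L × 2.68 L = 60.30 g

cyanocobalamin 1.90 mg; peptone 36.98 g; monosodium phosphate 37.52 g; carbenicillin 34.64 mL; magnesium chloride hexahydrate 5.31 g; lactose 60.30 g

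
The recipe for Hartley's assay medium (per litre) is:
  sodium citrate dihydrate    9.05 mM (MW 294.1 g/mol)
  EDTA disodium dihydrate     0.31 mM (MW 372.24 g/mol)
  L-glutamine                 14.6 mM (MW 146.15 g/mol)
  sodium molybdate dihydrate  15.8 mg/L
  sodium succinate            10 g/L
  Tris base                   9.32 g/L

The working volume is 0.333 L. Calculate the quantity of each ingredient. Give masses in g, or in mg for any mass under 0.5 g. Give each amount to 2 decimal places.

Working volume: 0.333 L.
sodium citrate dihydrate: 9.05 mmol/L × 294.1 g/mol × 0.333 L ÷ 1000 = 0.89 g
EDTA disodium dihydrate: 0.31 mmol/L × 372.24 mg/mmol × 0.333 L = 38.43 mg
L-glutamine: 14.6 mmol/L × 146.15 g/mol × 0.333 L ÷ 1000 = 0.71 g
sodium molybdate dihydrate: 15.8 mg/L × 0.333 L = 5.26 mg
sodium succinate: 10 g/L × 0.333 L = 3.33 g
Tris base: 9.32 g/L × 0.333 L = 3.10 g

sodium citrate dihydrate 0.89 g; EDTA disodium dihydrate 38.43 mg; L-glutamine 0.71 g; sodium molybdate dihydrate 5.26 mg; sodium succinate 3.33 g; Tris base 3.10 g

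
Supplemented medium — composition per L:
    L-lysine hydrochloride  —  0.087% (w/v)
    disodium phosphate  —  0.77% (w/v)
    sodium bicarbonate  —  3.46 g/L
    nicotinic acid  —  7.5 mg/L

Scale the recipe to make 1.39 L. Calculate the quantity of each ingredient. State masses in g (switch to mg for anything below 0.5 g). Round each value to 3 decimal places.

L-lysine hydrochloride 1.209 g; disodium phosphate 10.703 g; sodium bicarbonate 4.809 g; nicotinic acid 10.425 mg

Working volume: 1.39 L.
L-lysine hydrochloride: 0.087% w/v = 0.87 g/L → 0.87 × 1.39 L = 1.209 g
disodium phosphate: 0.77 g per 100 mL × 1390 mL ÷ 100 = 10.703 g
sodium bicarbonate: 3.46 g/L × 1.39 L = 4.809 g
nicotinic acid: 7.5 mg/L × 1.39 L = 10.425 mg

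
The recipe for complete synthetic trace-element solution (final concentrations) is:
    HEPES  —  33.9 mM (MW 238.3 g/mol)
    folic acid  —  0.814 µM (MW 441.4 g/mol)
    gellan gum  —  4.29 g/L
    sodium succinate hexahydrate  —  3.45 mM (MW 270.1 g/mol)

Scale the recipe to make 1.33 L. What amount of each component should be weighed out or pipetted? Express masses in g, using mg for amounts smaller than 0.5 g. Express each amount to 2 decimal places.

HEPES 10.74 g; folic acid 0.48 mg; gellan gum 5.71 g; sodium succinate hexahydrate 1.24 g

Scale factor relative to 1 L: 1.33.
HEPES: 33.9 mmol/L × 238.3 g/mol × 1.33 L ÷ 1000 = 10.74 g
folic acid: 0.814 µmol/L × 441.4 g/mol × 1.33 L ÷ 1000 = 0.48 mg
gellan gum: 4.29 g/L × 1.33 L = 5.71 g
sodium succinate hexahydrate: 3.45 mmol/L × 270.1 g/mol × 1.33 L ÷ 1000 = 1.24 g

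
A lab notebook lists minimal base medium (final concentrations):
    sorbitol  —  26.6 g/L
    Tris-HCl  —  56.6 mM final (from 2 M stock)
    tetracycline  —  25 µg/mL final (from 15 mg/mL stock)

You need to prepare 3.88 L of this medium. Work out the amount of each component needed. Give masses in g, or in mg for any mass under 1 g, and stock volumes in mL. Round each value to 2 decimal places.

sorbitol 103.21 g; Tris-HCl 109.80 mL; tetracycline 6.47 mL

Scale factor relative to 1 L: 3.88.
sorbitol: 26.6 g/L × 3.88 L = 103.21 g
Tris-HCl: V = C2·V2/C1 = 56.6 mM × 3880 mL ÷ 2000 mM = 109.80 mL
tetracycline: V = C2·V2/C1 = 25 µg/mL × 3880 mL ÷ 15000 µg/mL = 6.47 mL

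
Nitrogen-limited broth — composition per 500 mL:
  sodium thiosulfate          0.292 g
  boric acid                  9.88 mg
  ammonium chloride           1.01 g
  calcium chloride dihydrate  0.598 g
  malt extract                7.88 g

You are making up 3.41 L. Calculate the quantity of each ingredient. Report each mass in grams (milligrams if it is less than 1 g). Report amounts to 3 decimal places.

Scale factor = 3410 mL / 500 mL = 6.82.
sodium thiosulfate: 0.292 g × (3410 mL / 500 mL) = 1.991 g
boric acid: 9.88 mg × (3410 mL / 500 mL) = 67.382 mg
ammonium chloride: 1.01 g × (3410 mL / 500 mL) = 6.888 g
calcium chloride dihydrate: 0.598 g × (3410 mL / 500 mL) = 4.078 g
malt extract: 7.88 g × (3410 mL / 500 mL) = 53.742 g

sodium thiosulfate 1.991 g; boric acid 67.382 mg; ammonium chloride 6.888 g; calcium chloride dihydrate 4.078 g; malt extract 53.742 g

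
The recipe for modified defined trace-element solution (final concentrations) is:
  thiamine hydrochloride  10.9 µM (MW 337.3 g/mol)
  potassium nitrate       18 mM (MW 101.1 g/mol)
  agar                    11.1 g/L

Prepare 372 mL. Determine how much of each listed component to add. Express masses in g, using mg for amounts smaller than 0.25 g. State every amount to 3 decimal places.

thiamine hydrochloride 1.368 mg; potassium nitrate 0.677 g; agar 4.129 g

Working volume: 372 mL = 0.372 L.
thiamine hydrochloride: 10.9 µmol/L × 337.3 g/mol × 0.372 L ÷ 1000 = 1.368 mg
potassium nitrate: 18 mmol/L × 101.1 g/mol × 0.372 L ÷ 1000 = 0.677 g
agar: 11.1 g/L × 0.372 L = 4.129 g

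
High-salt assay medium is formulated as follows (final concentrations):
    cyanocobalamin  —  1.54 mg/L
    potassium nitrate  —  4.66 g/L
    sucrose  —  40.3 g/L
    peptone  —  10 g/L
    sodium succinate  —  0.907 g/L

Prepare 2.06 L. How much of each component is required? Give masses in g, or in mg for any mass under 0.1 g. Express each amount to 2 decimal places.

cyanocobalamin 3.17 mg; potassium nitrate 9.60 g; sucrose 83.02 g; peptone 20.60 g; sodium succinate 1.87 g

Scale factor relative to 1 L: 2.06.
cyanocobalamin: 1.54 mg/L × 2.06 L = 3.17 mg
potassium nitrate: 4.66 g/L × 2.06 L = 9.60 g
sucrose: 40.3 g/L × 2.06 L = 83.02 g
peptone: 10 g/L × 2.06 L = 20.60 g
sodium succinate: 0.907 g/L × 2.06 L = 1.87 g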